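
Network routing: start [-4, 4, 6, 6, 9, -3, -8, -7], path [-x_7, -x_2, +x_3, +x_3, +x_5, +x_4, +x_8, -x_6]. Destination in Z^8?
(-4, 3, 8, 7, 10, -4, -9, -6)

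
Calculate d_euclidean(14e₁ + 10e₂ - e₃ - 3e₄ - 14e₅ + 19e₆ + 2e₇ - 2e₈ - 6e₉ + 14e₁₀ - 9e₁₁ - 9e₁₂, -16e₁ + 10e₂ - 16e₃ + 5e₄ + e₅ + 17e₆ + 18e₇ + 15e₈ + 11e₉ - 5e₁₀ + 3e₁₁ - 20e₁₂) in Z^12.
53.647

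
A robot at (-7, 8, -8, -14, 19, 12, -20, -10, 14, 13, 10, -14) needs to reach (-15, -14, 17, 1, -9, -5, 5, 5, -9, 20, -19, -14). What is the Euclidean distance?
68.8477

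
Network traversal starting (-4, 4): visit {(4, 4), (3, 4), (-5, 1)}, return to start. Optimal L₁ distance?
24
(one optimal route: (-4, 4) → (4, 4) → (3, 4) → (-5, 1) → (-4, 4))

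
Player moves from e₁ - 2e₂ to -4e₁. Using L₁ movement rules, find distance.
7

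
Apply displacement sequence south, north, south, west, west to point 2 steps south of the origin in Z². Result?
(-2, -3)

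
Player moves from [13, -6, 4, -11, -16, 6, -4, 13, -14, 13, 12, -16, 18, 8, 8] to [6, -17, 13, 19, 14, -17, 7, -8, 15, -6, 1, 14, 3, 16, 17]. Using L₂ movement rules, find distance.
75.7298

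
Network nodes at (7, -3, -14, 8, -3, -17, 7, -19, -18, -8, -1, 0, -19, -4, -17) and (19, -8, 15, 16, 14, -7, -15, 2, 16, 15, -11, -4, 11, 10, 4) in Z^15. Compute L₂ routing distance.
75.6703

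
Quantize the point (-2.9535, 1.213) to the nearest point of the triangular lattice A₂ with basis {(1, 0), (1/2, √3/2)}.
(-3, 1.732)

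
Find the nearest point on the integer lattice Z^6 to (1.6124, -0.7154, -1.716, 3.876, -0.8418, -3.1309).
(2, -1, -2, 4, -1, -3)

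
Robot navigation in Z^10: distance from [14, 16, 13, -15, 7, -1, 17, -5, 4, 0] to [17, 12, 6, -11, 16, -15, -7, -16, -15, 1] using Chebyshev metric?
24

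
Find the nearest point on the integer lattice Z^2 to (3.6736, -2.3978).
(4, -2)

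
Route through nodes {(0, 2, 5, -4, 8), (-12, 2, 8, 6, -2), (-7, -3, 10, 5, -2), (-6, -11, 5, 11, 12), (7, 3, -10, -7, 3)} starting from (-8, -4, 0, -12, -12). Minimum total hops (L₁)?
162
(one optimal route: (-8, -4, 0, -12, -12) → (-12, 2, 8, 6, -2) → (-7, -3, 10, 5, -2) → (-6, -11, 5, 11, 12) → (0, 2, 5, -4, 8) → (7, 3, -10, -7, 3))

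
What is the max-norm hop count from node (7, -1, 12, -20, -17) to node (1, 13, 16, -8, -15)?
14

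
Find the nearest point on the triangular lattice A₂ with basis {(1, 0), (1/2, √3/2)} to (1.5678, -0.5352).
(1.5, -0.866)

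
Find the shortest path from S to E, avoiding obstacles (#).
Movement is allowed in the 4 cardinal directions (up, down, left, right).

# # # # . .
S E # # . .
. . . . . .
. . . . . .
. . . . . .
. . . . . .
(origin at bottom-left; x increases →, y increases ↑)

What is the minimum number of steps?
1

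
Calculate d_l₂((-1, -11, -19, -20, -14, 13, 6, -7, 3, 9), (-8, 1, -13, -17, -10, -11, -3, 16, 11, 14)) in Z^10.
39.1024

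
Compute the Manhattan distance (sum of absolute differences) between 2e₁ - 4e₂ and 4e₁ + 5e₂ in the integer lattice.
11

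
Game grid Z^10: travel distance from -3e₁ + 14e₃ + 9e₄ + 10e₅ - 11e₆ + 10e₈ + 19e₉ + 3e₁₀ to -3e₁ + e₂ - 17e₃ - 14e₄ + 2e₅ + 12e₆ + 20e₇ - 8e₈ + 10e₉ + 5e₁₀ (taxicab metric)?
135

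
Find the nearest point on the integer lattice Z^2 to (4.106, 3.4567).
(4, 3)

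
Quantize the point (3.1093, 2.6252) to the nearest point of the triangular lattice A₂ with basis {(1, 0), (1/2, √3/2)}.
(3.5, 2.598)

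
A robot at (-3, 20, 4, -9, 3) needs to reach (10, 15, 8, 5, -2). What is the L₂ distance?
20.7605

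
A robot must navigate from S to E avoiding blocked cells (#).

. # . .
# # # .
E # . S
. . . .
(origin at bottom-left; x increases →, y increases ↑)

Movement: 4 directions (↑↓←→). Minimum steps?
5
(one shortest path: (3, 1) → (2, 1) → (2, 0) → (1, 0) → (0, 0) → (0, 1))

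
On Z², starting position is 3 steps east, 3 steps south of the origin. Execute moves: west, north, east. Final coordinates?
(3, -2)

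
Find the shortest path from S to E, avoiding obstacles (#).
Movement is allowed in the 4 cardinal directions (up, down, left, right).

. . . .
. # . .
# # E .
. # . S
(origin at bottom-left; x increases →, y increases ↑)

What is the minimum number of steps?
2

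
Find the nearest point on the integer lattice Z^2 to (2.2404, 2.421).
(2, 2)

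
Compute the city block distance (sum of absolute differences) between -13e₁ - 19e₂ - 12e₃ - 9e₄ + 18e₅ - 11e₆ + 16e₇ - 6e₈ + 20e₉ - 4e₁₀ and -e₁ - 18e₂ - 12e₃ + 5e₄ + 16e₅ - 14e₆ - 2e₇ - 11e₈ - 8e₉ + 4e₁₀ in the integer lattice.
91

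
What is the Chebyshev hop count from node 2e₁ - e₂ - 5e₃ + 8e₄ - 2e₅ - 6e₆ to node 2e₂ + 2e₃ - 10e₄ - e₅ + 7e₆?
18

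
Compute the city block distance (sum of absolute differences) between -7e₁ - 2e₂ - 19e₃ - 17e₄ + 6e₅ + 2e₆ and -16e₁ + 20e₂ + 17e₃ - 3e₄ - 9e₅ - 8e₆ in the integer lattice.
106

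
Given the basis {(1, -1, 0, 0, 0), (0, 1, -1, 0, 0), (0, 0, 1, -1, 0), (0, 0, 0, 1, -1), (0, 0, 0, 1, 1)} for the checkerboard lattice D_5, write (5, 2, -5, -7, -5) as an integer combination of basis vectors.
5b₁ + 7b₂ + 2b₃ - 5b₅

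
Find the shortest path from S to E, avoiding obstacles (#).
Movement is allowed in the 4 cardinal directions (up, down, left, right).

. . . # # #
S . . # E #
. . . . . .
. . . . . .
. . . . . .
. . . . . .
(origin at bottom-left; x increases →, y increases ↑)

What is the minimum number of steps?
6
(one shortest path: (0, 4) → (1, 4) → (2, 4) → (2, 3) → (3, 3) → (4, 3) → (4, 4))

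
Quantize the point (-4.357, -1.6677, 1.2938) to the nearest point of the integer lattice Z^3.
(-4, -2, 1)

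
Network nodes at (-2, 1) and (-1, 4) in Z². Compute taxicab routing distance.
4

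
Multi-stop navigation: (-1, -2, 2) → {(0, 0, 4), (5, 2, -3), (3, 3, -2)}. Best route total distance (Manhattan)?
21
(one optimal route: (-1, -2, 2) → (0, 0, 4) → (3, 3, -2) → (5, 2, -3))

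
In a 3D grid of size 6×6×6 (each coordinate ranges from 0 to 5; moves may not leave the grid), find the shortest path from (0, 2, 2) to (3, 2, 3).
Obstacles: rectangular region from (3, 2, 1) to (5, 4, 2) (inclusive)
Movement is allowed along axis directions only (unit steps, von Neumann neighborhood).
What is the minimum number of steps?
4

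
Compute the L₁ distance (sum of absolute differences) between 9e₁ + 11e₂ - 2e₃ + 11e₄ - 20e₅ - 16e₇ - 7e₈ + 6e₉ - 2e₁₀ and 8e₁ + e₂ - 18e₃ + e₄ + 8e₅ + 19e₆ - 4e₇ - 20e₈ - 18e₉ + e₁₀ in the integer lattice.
136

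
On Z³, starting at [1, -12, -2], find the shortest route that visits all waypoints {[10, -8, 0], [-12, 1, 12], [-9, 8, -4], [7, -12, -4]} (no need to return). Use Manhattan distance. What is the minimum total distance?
84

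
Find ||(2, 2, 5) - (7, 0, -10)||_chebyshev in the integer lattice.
15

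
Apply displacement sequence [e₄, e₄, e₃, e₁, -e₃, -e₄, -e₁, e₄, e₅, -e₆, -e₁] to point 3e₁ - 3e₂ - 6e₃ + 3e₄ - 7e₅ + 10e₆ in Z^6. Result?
(2, -3, -6, 5, -6, 9)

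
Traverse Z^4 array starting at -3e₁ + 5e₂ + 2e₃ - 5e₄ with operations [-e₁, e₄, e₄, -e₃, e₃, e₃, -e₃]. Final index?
(-4, 5, 2, -3)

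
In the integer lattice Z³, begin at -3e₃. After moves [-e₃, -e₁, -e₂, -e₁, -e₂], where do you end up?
(-2, -2, -4)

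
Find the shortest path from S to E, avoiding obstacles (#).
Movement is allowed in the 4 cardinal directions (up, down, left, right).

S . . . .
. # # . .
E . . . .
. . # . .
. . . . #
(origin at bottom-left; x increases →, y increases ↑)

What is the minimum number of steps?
2
(one shortest path: (0, 4) → (0, 3) → (0, 2))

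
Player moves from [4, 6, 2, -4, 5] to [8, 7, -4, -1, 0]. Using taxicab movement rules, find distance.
19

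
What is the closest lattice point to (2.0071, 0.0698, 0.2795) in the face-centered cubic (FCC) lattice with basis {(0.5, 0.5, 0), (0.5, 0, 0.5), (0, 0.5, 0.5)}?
(2, 0, 0)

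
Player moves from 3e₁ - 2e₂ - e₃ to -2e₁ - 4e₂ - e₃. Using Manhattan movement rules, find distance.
7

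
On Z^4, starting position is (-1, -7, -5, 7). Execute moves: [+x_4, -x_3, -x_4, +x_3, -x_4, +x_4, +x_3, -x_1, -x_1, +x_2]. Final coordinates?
(-3, -6, -4, 7)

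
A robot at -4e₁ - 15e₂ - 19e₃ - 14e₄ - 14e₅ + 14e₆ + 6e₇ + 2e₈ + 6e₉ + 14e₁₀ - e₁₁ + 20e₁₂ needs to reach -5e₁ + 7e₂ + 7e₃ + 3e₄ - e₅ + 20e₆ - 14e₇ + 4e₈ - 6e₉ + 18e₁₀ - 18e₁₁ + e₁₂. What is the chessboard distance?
26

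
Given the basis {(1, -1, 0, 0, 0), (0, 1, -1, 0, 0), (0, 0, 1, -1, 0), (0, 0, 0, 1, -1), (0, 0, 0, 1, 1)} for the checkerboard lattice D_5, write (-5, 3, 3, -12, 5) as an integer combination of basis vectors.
-5b₁ - 2b₂ + b₃ - 8b₄ - 3b₅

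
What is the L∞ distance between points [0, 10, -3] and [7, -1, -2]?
11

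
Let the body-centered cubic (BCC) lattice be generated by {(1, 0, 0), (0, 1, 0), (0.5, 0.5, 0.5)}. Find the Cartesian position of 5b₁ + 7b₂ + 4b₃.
(7, 9, 2)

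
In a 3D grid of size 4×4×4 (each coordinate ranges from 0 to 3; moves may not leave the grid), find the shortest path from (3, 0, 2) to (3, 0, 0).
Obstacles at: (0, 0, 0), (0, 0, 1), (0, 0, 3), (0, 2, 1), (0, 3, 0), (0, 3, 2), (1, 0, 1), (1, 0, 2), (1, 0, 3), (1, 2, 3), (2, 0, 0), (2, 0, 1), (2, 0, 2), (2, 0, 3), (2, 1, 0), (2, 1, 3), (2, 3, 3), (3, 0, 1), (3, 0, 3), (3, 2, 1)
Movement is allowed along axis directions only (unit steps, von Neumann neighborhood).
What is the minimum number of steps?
4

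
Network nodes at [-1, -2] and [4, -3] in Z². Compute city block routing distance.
6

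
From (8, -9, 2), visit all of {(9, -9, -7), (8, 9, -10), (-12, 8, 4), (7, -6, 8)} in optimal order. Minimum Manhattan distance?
87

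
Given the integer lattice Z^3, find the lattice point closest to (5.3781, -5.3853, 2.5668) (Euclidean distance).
(5, -5, 3)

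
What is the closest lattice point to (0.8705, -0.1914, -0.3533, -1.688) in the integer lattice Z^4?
(1, 0, 0, -2)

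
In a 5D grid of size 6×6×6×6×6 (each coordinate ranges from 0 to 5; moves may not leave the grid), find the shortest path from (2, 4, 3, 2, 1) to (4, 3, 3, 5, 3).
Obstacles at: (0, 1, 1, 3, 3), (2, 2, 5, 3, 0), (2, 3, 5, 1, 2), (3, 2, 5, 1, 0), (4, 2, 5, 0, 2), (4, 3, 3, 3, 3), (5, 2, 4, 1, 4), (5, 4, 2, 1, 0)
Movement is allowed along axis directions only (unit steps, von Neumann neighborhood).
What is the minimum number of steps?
8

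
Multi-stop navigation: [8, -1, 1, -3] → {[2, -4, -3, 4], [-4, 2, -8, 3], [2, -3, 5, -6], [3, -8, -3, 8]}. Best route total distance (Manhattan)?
70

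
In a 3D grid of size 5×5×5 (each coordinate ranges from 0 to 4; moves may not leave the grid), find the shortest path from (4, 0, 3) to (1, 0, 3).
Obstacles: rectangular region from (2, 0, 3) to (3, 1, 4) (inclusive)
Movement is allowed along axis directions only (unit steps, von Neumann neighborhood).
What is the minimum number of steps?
5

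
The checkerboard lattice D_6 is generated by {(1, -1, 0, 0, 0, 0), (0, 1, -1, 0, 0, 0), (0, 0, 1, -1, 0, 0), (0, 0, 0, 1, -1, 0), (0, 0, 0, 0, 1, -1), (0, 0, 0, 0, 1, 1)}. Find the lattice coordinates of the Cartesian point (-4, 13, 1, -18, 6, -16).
-4b₁ + 9b₂ + 10b₃ - 8b₄ + 7b₅ - 9b₆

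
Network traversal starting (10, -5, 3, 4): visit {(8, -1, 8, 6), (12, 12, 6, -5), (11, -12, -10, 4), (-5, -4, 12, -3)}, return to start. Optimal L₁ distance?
154
(one optimal route: (10, -5, 3, 4) → (8, -1, 8, 6) → (-5, -4, 12, -3) → (12, 12, 6, -5) → (11, -12, -10, 4) → (10, -5, 3, 4))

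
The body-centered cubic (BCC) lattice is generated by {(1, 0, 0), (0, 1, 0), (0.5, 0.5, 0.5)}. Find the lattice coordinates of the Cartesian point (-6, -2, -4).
-2b₁ + 2b₂ - 8b₃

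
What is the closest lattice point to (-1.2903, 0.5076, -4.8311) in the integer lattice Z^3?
(-1, 1, -5)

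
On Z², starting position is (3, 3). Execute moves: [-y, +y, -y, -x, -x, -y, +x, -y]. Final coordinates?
(2, 0)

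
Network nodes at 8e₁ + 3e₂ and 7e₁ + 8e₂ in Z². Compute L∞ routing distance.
5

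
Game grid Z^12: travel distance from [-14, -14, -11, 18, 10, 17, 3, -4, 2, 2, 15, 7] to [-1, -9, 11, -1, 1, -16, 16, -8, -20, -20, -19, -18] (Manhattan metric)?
221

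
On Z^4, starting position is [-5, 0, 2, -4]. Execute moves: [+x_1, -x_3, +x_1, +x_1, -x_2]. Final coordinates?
(-2, -1, 1, -4)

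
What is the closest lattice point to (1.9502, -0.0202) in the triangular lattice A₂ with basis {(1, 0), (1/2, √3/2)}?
(2, 0)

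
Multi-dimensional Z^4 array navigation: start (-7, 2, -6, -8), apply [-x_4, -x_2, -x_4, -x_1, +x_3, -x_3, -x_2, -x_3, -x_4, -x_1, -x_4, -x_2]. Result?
(-9, -1, -7, -12)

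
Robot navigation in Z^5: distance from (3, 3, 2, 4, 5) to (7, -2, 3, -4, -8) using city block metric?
31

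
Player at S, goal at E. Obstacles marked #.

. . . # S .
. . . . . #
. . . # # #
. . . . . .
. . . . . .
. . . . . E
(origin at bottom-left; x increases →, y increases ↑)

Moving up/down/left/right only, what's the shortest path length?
10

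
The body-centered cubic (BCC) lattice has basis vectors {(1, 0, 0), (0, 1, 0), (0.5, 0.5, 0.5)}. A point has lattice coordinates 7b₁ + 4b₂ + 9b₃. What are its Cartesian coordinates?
(11.5, 8.5, 4.5)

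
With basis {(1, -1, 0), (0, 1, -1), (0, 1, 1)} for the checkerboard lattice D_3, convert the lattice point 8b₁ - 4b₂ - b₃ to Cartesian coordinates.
(8, -13, 3)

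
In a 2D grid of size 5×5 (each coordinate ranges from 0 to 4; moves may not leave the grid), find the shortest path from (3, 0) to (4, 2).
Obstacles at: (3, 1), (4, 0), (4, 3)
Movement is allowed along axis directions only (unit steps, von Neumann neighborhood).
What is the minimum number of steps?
5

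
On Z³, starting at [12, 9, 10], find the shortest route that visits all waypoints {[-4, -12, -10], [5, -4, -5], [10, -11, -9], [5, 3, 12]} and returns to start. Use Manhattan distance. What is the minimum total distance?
118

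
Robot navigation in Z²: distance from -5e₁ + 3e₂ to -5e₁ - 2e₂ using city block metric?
5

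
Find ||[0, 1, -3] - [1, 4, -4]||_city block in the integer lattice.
5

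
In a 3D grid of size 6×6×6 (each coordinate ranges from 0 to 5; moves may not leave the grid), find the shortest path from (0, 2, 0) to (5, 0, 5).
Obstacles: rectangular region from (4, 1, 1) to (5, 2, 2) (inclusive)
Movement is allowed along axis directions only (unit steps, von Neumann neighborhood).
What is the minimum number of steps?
12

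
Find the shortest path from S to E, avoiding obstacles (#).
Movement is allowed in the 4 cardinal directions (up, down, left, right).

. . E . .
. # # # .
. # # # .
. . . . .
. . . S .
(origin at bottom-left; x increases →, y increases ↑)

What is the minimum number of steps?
7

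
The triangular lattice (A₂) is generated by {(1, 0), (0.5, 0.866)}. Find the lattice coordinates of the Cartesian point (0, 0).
0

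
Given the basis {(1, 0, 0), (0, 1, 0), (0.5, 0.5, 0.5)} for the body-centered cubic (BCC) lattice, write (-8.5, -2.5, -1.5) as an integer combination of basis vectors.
-7b₁ - b₂ - 3b₃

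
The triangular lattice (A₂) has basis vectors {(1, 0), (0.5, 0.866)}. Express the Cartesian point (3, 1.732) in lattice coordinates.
2b₁ + 2b₂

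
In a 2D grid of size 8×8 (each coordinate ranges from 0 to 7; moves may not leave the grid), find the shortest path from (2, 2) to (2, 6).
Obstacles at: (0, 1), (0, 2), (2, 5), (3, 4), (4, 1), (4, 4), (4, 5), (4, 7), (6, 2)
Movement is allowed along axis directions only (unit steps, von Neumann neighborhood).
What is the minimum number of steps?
6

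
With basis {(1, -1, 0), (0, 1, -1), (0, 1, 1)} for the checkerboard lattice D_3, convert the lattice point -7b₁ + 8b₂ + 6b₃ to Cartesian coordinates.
(-7, 21, -2)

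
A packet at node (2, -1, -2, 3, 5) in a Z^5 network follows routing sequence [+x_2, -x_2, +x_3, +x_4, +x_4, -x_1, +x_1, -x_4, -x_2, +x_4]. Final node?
(2, -2, -1, 5, 5)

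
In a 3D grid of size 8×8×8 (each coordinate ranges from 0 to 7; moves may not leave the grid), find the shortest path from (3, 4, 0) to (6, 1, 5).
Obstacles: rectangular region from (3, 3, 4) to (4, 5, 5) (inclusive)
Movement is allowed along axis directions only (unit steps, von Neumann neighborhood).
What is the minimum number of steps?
11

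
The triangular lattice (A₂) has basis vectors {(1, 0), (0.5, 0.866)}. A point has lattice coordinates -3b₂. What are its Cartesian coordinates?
(-1.5, -2.598)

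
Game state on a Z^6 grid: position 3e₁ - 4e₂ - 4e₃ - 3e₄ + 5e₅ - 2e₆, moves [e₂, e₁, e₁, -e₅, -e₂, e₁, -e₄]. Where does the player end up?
(6, -4, -4, -4, 4, -2)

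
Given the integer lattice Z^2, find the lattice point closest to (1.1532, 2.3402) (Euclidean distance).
(1, 2)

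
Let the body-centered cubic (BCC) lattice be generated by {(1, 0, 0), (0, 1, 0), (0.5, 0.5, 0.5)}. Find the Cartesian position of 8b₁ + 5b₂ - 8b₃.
(4, 1, -4)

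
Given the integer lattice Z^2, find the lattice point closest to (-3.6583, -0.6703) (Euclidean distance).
(-4, -1)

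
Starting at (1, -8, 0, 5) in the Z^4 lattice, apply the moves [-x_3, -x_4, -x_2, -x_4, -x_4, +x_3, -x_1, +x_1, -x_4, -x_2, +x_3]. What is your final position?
(1, -10, 1, 1)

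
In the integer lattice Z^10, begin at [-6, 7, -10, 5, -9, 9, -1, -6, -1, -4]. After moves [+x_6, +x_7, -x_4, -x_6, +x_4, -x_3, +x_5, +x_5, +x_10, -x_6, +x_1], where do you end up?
(-5, 7, -11, 5, -7, 8, 0, -6, -1, -3)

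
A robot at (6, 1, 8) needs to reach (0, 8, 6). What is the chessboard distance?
7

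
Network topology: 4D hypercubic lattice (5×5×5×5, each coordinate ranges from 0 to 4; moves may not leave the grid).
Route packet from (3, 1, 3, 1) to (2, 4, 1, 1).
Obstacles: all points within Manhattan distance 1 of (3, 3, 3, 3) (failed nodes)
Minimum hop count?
6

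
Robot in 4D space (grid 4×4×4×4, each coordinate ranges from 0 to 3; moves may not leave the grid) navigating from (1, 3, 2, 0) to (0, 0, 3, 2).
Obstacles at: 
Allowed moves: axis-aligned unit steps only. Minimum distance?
7
(one shortest path: (1, 3, 2, 0) → (0, 3, 2, 0) → (0, 2, 2, 0) → (0, 1, 2, 0) → (0, 0, 2, 0) → (0, 0, 3, 0) → (0, 0, 3, 1) → (0, 0, 3, 2))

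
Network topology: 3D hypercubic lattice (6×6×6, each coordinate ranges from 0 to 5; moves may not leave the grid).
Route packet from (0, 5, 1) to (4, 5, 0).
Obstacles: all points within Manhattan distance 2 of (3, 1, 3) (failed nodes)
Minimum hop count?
5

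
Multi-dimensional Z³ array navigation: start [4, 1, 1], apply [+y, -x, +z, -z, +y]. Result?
(3, 3, 1)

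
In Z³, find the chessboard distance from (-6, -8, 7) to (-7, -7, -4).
11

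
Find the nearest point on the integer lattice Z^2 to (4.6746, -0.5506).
(5, -1)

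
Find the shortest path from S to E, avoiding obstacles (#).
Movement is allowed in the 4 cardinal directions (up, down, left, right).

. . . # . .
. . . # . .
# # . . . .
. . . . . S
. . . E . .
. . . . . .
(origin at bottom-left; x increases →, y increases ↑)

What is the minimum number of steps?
3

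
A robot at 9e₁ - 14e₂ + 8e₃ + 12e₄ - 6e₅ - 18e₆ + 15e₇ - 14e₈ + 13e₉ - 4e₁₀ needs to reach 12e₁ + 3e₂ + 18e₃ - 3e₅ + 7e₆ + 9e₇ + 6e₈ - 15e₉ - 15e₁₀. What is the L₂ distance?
50.1697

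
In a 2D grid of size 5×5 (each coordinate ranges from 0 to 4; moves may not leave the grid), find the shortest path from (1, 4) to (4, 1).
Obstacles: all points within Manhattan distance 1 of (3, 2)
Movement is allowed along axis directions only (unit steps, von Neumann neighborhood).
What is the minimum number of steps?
8
(one shortest path: (1, 4) → (1, 3) → (1, 2) → (1, 1) → (2, 1) → (2, 0) → (3, 0) → (4, 0) → (4, 1))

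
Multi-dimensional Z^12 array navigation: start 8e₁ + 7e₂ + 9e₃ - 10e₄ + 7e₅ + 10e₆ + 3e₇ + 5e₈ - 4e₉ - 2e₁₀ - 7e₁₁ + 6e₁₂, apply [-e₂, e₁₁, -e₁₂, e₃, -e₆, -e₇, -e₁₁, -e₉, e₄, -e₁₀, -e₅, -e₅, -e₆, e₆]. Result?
(8, 6, 10, -9, 5, 9, 2, 5, -5, -3, -7, 5)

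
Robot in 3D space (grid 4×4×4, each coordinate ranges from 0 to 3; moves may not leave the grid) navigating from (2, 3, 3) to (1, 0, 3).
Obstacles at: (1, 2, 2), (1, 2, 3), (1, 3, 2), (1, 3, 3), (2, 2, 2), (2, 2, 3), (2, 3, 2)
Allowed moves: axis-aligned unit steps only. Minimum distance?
6
(one shortest path: (2, 3, 3) → (3, 3, 3) → (3, 2, 3) → (3, 1, 3) → (2, 1, 3) → (1, 1, 3) → (1, 0, 3))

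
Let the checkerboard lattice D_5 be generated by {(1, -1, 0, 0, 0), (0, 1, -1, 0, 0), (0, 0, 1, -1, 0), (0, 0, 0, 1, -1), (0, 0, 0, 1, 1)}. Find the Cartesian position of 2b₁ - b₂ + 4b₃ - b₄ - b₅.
(2, -3, 5, -6, 0)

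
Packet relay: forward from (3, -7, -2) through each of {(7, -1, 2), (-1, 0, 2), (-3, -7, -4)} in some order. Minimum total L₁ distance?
32
(one optimal route: (3, -7, -2) → (-3, -7, -4) → (-1, 0, 2) → (7, -1, 2))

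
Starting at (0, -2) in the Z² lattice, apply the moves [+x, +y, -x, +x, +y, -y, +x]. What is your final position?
(2, -1)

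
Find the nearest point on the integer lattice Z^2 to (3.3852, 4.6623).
(3, 5)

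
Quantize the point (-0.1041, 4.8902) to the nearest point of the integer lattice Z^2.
(0, 5)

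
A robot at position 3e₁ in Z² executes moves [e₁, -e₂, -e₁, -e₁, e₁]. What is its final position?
(3, -1)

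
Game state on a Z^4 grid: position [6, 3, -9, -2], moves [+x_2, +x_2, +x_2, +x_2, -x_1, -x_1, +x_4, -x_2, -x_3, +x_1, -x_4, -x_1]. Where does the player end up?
(4, 6, -10, -2)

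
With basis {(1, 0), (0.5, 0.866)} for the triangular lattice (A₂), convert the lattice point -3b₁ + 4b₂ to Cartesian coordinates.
(-1, 3.464)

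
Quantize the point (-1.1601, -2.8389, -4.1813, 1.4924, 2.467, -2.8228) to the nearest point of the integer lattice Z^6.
(-1, -3, -4, 1, 2, -3)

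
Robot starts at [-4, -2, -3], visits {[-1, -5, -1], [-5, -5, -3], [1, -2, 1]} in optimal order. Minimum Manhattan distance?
17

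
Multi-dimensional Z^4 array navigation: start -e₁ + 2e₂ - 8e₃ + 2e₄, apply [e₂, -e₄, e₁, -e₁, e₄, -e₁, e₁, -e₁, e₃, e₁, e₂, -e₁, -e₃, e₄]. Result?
(-2, 4, -8, 3)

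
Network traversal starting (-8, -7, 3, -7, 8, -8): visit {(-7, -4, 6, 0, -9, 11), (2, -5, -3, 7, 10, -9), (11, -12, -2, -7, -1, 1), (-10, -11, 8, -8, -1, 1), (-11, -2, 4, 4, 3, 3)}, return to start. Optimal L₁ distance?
226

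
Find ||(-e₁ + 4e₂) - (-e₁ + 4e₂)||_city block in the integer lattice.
0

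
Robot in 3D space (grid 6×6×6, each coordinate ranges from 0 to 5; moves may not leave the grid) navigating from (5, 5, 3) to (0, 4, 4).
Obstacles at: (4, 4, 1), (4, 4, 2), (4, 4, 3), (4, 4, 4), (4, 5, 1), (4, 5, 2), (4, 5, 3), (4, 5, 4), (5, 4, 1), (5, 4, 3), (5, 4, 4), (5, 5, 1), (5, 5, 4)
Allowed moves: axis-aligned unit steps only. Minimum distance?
11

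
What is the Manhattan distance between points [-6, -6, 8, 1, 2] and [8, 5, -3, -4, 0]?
43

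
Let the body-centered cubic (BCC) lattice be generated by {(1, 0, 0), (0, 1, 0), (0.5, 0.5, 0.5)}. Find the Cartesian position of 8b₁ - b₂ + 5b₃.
(10.5, 1.5, 2.5)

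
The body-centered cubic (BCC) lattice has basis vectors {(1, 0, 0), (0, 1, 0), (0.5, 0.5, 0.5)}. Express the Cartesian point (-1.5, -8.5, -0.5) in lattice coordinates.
-b₁ - 8b₂ - b₃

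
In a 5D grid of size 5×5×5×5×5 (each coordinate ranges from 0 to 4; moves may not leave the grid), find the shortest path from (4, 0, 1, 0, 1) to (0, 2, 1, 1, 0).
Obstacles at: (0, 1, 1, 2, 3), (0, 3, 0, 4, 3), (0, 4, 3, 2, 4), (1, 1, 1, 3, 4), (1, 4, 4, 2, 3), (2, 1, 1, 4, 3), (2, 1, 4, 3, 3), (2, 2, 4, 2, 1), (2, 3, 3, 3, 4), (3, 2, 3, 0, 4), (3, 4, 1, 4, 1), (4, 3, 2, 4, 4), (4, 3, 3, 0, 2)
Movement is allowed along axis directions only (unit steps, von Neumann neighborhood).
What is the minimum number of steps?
8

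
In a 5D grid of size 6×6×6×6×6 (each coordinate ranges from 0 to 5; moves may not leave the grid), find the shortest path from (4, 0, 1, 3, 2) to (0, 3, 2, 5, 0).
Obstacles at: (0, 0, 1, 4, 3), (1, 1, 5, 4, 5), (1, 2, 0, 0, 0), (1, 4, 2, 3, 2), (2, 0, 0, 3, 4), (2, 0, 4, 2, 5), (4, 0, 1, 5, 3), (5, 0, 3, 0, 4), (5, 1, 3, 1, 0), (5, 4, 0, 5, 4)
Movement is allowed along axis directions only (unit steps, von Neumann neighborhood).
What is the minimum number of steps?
12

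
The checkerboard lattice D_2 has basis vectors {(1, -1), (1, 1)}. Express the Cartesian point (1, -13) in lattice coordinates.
7b₁ - 6b₂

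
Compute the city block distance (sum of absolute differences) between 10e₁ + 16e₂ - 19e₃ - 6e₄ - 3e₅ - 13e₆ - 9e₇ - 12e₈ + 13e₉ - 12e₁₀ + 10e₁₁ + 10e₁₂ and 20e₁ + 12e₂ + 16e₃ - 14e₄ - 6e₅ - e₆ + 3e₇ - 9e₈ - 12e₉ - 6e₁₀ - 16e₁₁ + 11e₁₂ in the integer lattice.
145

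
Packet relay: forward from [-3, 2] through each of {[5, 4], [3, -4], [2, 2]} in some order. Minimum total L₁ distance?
20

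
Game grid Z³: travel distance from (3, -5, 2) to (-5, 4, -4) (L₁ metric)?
23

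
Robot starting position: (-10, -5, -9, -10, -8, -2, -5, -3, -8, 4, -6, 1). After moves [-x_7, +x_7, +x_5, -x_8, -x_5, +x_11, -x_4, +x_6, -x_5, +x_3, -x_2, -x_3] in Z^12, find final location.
(-10, -6, -9, -11, -9, -1, -5, -4, -8, 4, -5, 1)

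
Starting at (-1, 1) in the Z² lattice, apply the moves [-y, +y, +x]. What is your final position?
(0, 1)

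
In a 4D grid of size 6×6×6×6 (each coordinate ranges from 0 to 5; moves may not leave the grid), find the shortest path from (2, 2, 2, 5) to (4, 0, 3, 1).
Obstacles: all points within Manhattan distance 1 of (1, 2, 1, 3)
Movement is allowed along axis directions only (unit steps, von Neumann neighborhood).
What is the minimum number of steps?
9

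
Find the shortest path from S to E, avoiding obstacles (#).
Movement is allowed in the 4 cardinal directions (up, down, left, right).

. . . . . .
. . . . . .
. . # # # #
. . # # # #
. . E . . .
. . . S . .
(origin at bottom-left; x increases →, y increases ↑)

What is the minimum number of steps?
2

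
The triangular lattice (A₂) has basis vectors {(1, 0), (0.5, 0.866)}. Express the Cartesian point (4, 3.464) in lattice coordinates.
2b₁ + 4b₂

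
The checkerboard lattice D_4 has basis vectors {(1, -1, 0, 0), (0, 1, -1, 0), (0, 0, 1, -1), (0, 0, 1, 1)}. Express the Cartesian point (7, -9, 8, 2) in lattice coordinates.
7b₁ - 2b₂ + 2b₃ + 4b₄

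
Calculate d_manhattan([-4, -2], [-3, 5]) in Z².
8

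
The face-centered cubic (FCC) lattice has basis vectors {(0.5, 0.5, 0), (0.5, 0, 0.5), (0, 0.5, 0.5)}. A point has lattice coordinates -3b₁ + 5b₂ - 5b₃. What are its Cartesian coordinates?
(1, -4, 0)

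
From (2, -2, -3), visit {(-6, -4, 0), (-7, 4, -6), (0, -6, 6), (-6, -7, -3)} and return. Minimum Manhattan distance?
68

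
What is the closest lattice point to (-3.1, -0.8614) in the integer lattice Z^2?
(-3, -1)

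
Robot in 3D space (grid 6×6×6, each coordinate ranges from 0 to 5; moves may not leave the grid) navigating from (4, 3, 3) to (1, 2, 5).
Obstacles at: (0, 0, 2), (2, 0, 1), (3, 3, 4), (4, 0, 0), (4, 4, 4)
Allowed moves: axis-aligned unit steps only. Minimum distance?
6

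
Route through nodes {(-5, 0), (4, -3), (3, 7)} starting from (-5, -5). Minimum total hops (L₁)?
28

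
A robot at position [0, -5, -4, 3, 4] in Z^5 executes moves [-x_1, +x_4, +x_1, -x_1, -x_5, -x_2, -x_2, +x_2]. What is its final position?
(-1, -6, -4, 4, 3)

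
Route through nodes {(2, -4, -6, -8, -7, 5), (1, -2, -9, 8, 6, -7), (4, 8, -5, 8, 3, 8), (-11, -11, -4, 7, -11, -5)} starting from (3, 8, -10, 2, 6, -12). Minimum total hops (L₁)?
154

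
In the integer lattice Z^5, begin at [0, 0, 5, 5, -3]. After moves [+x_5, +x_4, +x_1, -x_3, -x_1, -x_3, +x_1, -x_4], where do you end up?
(1, 0, 3, 5, -2)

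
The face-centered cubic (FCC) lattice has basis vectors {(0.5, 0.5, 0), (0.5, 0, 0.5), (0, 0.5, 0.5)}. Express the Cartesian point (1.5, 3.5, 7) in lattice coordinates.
-2b₁ + 5b₂ + 9b₃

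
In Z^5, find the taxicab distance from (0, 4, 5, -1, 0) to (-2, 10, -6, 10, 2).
32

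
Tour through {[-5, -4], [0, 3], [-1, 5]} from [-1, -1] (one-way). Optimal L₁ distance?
21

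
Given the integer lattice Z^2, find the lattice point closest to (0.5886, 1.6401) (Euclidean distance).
(1, 2)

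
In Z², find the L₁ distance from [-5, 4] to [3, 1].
11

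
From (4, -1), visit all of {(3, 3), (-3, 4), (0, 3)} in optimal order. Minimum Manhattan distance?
12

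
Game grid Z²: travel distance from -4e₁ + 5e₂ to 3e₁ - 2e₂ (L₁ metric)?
14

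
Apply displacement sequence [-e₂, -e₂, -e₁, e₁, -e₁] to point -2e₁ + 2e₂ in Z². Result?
(-3, 0)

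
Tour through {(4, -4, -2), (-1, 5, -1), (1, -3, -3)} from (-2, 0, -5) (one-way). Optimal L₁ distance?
27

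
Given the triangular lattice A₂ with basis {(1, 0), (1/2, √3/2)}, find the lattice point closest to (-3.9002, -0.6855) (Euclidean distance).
(-3.5, -0.866)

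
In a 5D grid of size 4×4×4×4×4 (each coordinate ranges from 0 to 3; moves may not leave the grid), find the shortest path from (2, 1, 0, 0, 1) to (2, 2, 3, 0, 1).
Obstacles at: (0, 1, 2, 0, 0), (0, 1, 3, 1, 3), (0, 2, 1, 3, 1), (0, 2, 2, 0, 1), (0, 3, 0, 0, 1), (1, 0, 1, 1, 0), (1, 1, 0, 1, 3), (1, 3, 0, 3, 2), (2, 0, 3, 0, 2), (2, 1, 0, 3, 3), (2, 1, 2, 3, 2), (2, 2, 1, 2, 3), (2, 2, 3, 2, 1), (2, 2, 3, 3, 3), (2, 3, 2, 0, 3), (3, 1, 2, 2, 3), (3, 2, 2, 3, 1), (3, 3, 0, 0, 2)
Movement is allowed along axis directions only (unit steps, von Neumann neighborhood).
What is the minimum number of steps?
4
(one shortest path: (2, 1, 0, 0, 1) → (2, 2, 0, 0, 1) → (2, 2, 1, 0, 1) → (2, 2, 2, 0, 1) → (2, 2, 3, 0, 1))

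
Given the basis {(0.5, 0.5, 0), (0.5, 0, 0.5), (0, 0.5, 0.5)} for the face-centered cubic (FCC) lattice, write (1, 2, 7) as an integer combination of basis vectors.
-4b₁ + 6b₂ + 8b₃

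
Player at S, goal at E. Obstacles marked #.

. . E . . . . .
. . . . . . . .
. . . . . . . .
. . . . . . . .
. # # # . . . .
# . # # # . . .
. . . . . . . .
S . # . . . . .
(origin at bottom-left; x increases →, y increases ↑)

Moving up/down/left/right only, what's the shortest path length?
15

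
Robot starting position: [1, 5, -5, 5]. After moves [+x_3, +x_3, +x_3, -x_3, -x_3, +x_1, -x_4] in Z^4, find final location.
(2, 5, -4, 4)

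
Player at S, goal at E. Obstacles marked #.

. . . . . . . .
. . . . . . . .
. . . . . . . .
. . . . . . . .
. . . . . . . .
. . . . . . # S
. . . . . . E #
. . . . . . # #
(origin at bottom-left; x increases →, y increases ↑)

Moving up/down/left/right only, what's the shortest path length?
6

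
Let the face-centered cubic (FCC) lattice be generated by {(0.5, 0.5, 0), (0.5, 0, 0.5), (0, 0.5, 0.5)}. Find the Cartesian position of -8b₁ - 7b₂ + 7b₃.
(-7.5, -0.5, 0)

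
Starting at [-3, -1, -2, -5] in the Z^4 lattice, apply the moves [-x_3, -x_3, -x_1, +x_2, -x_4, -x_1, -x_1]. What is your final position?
(-6, 0, -4, -6)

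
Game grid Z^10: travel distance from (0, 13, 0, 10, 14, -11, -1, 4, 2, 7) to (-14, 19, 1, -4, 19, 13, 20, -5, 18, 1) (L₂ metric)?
42.9418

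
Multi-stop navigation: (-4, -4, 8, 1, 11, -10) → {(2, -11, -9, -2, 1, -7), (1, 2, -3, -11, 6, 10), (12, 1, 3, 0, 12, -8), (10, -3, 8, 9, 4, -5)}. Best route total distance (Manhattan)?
161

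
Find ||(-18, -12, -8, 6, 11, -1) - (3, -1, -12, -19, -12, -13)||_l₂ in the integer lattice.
43.3128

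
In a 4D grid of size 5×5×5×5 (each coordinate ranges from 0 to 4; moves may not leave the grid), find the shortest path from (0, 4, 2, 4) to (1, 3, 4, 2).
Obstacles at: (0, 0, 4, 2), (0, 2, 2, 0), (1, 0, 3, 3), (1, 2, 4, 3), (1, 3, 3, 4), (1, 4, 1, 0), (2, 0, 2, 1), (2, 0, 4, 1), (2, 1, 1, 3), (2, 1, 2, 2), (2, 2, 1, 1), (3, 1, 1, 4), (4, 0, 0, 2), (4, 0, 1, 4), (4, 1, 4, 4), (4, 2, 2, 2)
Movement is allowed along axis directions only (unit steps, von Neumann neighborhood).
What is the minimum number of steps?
6
(one shortest path: (0, 4, 2, 4) → (1, 4, 2, 4) → (1, 3, 2, 4) → (1, 3, 2, 3) → (1, 3, 3, 3) → (1, 3, 4, 3) → (1, 3, 4, 2))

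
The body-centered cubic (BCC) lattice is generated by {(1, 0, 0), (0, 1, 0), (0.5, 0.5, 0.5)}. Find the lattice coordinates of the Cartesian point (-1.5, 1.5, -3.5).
2b₁ + 5b₂ - 7b₃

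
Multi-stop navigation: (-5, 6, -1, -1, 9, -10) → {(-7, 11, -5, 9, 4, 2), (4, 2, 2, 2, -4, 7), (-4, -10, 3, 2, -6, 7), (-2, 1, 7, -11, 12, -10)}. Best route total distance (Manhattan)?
164
(one optimal route: (-5, 6, -1, -1, 9, -10) → (-2, 1, 7, -11, 12, -10) → (4, 2, 2, 2, -4, 7) → (-4, -10, 3, 2, -6, 7) → (-7, 11, -5, 9, 4, 2))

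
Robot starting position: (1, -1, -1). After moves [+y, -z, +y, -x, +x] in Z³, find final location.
(1, 1, -2)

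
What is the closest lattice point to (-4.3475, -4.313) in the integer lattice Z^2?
(-4, -4)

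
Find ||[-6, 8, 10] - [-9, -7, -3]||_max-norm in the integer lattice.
15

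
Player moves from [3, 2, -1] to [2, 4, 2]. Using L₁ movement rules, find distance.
6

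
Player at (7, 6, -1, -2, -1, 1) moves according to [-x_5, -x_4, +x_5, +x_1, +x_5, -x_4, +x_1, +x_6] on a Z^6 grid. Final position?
(9, 6, -1, -4, 0, 2)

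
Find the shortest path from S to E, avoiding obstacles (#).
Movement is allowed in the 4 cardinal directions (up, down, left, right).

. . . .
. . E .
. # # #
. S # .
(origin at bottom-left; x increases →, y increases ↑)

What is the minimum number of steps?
5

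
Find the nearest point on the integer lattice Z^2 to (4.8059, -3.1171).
(5, -3)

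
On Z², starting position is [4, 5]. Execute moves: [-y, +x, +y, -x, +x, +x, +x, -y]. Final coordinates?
(7, 4)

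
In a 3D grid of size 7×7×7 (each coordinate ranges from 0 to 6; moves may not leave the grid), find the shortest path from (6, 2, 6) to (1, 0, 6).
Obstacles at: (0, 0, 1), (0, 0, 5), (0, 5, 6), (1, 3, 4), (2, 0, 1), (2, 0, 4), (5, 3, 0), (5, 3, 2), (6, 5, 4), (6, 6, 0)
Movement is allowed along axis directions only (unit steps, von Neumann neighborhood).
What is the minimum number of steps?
7
(one shortest path: (6, 2, 6) → (5, 2, 6) → (4, 2, 6) → (3, 2, 6) → (2, 2, 6) → (1, 2, 6) → (1, 1, 6) → (1, 0, 6))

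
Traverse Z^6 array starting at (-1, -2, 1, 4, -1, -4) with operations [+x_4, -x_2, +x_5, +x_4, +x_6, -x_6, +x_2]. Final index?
(-1, -2, 1, 6, 0, -4)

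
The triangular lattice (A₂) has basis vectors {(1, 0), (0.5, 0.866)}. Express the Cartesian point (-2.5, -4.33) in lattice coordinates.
-5b₂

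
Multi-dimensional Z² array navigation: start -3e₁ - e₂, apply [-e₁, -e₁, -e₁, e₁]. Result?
(-5, -1)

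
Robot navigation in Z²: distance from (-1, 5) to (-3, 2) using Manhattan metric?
5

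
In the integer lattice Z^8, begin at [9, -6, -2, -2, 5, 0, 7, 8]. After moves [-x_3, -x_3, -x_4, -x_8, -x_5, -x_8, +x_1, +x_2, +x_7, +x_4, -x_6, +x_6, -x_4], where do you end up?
(10, -5, -4, -3, 4, 0, 8, 6)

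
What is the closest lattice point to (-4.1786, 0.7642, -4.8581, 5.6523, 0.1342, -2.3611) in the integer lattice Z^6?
(-4, 1, -5, 6, 0, -2)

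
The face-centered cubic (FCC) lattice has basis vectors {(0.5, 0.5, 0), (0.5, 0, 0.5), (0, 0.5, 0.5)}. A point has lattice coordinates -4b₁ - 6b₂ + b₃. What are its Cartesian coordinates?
(-5, -1.5, -2.5)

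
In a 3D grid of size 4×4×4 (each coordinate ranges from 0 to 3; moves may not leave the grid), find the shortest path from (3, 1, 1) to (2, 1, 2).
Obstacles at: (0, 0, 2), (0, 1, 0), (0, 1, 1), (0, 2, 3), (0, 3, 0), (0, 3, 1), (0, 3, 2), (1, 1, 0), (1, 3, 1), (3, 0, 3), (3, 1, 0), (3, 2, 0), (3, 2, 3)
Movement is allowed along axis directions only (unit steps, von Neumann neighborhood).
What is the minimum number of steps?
2
(one shortest path: (3, 1, 1) → (2, 1, 1) → (2, 1, 2))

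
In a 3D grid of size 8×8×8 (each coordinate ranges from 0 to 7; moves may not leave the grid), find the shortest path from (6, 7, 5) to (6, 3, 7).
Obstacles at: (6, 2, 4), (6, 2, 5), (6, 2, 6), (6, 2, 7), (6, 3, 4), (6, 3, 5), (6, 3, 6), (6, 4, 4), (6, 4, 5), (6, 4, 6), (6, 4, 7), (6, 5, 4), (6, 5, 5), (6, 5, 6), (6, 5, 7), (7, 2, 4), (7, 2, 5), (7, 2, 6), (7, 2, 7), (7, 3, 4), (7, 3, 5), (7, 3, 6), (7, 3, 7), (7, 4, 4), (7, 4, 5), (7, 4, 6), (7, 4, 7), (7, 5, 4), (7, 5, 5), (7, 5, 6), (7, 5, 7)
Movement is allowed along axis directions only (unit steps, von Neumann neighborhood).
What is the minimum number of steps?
8
(one shortest path: (6, 7, 5) → (5, 7, 5) → (5, 6, 5) → (5, 5, 5) → (5, 4, 5) → (5, 3, 5) → (5, 3, 6) → (5, 3, 7) → (6, 3, 7))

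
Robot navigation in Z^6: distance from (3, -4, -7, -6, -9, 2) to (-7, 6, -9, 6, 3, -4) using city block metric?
52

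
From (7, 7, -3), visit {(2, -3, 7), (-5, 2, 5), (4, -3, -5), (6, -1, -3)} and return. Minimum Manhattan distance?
68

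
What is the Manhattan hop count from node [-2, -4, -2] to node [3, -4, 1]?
8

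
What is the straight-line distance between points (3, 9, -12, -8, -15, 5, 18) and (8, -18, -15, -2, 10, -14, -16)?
54.231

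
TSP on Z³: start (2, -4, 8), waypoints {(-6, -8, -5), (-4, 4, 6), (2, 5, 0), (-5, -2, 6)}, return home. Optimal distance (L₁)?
80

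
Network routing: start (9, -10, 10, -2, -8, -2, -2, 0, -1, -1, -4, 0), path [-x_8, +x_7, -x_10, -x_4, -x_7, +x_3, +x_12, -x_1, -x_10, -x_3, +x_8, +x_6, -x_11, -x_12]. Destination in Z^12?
(8, -10, 10, -3, -8, -1, -2, 0, -1, -3, -5, 0)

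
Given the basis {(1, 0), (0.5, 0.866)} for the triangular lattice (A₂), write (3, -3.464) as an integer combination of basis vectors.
5b₁ - 4b₂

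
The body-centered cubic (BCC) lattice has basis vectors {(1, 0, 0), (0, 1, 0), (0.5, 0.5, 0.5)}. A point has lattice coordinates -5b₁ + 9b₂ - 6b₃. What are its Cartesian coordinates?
(-8, 6, -3)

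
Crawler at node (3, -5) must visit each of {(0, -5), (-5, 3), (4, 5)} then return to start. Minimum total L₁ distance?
38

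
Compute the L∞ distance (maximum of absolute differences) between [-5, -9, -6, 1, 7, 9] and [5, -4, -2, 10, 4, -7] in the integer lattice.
16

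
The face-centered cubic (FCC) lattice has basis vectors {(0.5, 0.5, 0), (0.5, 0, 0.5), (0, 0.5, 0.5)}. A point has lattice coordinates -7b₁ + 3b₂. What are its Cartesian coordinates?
(-2, -3.5, 1.5)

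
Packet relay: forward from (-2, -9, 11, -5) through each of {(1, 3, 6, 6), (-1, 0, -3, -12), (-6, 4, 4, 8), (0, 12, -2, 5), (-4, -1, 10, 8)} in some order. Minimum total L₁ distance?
99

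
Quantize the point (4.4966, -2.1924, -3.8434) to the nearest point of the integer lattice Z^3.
(4, -2, -4)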